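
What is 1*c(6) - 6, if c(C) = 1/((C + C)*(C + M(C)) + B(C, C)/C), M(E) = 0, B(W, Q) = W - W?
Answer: -431/72 ≈ -5.9861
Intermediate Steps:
B(W, Q) = 0
c(C) = 1/(2*C**2) (c(C) = 1/((C + C)*(C + 0) + 0/C) = 1/((2*C)*C + 0) = 1/(2*C**2 + 0) = 1/(2*C**2))
1*c(6) - 6 = 1*((1/2)/6**2) - 6 = 1*((1/2)*(1/36)) - 6 = 1*(1/72) - 6 = 1/72 - 6 = -431/72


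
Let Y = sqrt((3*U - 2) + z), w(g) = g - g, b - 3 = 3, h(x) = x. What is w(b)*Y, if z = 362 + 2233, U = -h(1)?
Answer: 0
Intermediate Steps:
b = 6 (b = 3 + 3 = 6)
U = -1 (U = -1*1 = -1)
w(g) = 0
z = 2595
Y = sqrt(2590) (Y = sqrt((3*(-1) - 2) + 2595) = sqrt((-3 - 2) + 2595) = sqrt(-5 + 2595) = sqrt(2590) ≈ 50.892)
w(b)*Y = 0*sqrt(2590) = 0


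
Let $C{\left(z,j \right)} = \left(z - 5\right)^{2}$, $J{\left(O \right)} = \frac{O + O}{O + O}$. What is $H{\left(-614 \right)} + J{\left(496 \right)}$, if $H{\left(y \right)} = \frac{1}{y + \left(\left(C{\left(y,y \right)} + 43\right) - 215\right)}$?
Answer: $\frac{382376}{382375} \approx 1.0$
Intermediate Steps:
$J{\left(O \right)} = 1$ ($J{\left(O \right)} = \frac{2 O}{2 O} = 2 O \frac{1}{2 O} = 1$)
$C{\left(z,j \right)} = \left(-5 + z\right)^{2}$
$H{\left(y \right)} = \frac{1}{-172 + y + \left(-5 + y\right)^{2}}$ ($H{\left(y \right)} = \frac{1}{y + \left(\left(\left(-5 + y\right)^{2} + 43\right) - 215\right)} = \frac{1}{y + \left(\left(43 + \left(-5 + y\right)^{2}\right) - 215\right)} = \frac{1}{y + \left(-172 + \left(-5 + y\right)^{2}\right)} = \frac{1}{-172 + y + \left(-5 + y\right)^{2}}$)
$H{\left(-614 \right)} + J{\left(496 \right)} = \frac{1}{-172 - 614 + \left(-5 - 614\right)^{2}} + 1 = \frac{1}{-172 - 614 + \left(-619\right)^{2}} + 1 = \frac{1}{-172 - 614 + 383161} + 1 = \frac{1}{382375} + 1 = \frac{382376}{382375}$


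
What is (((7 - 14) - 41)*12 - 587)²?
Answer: 1352569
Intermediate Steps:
(((7 - 14) - 41)*12 - 587)² = ((-7 - 41)*12 - 587)² = (-48*12 - 587)² = (-576 - 587)² = (-1163)² = 1352569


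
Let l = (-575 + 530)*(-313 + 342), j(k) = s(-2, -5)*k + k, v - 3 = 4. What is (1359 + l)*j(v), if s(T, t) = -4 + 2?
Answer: -378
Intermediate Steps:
v = 7 (v = 3 + 4 = 7)
s(T, t) = -2
j(k) = -k (j(k) = -2*k + k = -k)
l = -1305 (l = -45*29 = -1305)
(1359 + l)*j(v) = (1359 - 1305)*(-1*7) = 54*(-7) = -378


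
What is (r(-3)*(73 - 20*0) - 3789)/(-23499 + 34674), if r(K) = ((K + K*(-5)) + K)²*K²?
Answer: 16476/3725 ≈ 4.4231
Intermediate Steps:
r(K) = 9*K⁴ (r(K) = ((K - 5*K) + K)²*K² = (-4*K + K)²*K² = (-3*K)²*K² = (9*K²)*K² = 9*K⁴)
(r(-3)*(73 - 20*0) - 3789)/(-23499 + 34674) = ((9*(-3)⁴)*(73 - 20*0) - 3789)/(-23499 + 34674) = ((9*81)*(73 + 0) - 3789)/11175 = (729*73 - 3789)*(1/11175) = (53217 - 3789)*(1/11175) = 49428*(1/11175) = 16476/3725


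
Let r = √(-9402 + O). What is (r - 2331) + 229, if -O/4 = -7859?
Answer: -2102 + √22034 ≈ -1953.6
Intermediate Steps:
O = 31436 (O = -4*(-7859) = 31436)
r = √22034 (r = √(-9402 + 31436) = √22034 ≈ 148.44)
(r - 2331) + 229 = (√22034 - 2331) + 229 = (-2331 + √22034) + 229 = -2102 + √22034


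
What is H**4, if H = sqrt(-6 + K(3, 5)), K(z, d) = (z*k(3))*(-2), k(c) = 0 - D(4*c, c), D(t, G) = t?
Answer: 4356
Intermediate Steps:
k(c) = -4*c (k(c) = 0 - 4*c = -4*c)
K(z, d) = 24*z (K(z, d) = (z*(-4*3))*(-2) = (z*(-12))*(-2) = -12*z*(-2) = 24*z)
H = sqrt(66) (H = sqrt(-6 + 24*3) = sqrt(-6 + 72) = sqrt(66) ≈ 8.1240)
H**4 = (sqrt(66))**4 = 4356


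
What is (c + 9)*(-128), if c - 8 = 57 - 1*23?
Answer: -6528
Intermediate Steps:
c = 42 (c = 8 + (57 - 1*23) = 8 + (57 - 23) = 8 + 34 = 42)
(c + 9)*(-128) = (42 + 9)*(-128) = 51*(-128) = -6528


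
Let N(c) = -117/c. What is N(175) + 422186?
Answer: 73882433/175 ≈ 4.2219e+5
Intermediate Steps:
N(175) + 422186 = -117/175 + 422186 = 73882433/175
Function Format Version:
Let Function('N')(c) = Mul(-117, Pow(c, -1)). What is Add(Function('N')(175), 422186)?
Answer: Rational(73882433, 175) ≈ 4.2219e+5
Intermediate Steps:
Add(Function('N')(175), 422186) = Add(Mul(-117, Pow(175, -1)), 422186) = Add(Mul(-117, Rational(1, 175)), 422186) = Add(Rational(-117, 175), 422186) = Rational(73882433, 175)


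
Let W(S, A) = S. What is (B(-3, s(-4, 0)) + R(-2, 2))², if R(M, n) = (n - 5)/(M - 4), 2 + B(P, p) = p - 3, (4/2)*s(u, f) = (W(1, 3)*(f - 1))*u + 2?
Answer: 9/4 ≈ 2.2500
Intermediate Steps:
s(u, f) = 1 + u*(-1 + f)/2 (s(u, f) = ((1*(f - 1))*u + 2)/2 = ((1*(-1 + f))*u + 2)/2 = ((-1 + f)*u + 2)/2 = (u*(-1 + f) + 2)/2 = (2 + u*(-1 + f))/2 = 1 + u*(-1 + f)/2)
B(P, p) = -5 + p (B(P, p) = -2 + (p - 3) = -2 + (-3 + p) = -5 + p)
R(M, n) = (-5 + n)/(-4 + M)
(B(-3, s(-4, 0)) + R(-2, 2))² = ((-5 + (1 - ½*(-4) + (½)*0*(-4))) + (-5 + 2)/(-4 - 2))² = ((-5 + (1 + 2 + 0)) - 3/(-6))² = ((-5 + 3) - ⅙*(-3))² = (-2 + ½)² = (-3/2)² = 9/4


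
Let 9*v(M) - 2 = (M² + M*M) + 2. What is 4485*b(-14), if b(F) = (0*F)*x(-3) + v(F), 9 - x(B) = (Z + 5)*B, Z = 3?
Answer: 197340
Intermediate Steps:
x(B) = 9 - 8*B (x(B) = 9 - (3 + 5)*B = 9 - 8*B)
v(M) = 4/9 + 2*M²/9 (v(M) = 2/9 + ((M² + M*M) + 2)/9 = 2/9 + ((M² + M²) + 2)/9 = 2/9 + (2*M² + 2)/9 = 2/9 + (2 + 2*M²)/9 = 2/9 + (2/9 + 2*M²/9) = 4/9 + 2*M²/9)
b(F) = 4/9 + 2*F²/9 (b(F) = (0*F)*(9 - 8*(-3)) + (4/9 + 2*F²/9) = 0*(9 + 24) + (4/9 + 2*F²/9) = 0*33 + (4/9 + 2*F²/9) = 0 + (4/9 + 2*F²/9) = 4/9 + 2*F²/9)
4485*b(-14) = 4485*(4/9 + (2/9)*(-14)²) = 4485*(4/9 + (2/9)*196) = 4485*(4/9 + 392/9) = 4485*44 = 197340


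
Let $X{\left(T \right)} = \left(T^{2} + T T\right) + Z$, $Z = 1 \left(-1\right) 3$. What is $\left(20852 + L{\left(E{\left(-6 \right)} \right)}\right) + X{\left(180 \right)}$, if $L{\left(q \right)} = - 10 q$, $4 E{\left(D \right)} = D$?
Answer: $85664$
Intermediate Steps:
$E{\left(D \right)} = \frac{D}{4}$
$Z = -3$ ($Z = \left(-1\right) 3 = -3$)
$X{\left(T \right)} = -3 + 2 T^{2}$ ($X{\left(T \right)} = \left(T^{2} + T T\right) - 3 = \left(T^{2} + T^{2}\right) - 3 = 2 T^{2} - 3 = -3 + 2 T^{2}$)
$\left(20852 + L{\left(E{\left(-6 \right)} \right)}\right) + X{\left(180 \right)} = \left(20852 - 10 \cdot \frac{1}{4} \left(-6\right)\right) - \left(3 - 2 \cdot 180^{2}\right) = \left(20852 - -15\right) + \left(-3 + 2 \cdot 32400\right) = \left(20852 + 15\right) + \left(-3 + 64800\right) = 20867 + 64797 = 85664$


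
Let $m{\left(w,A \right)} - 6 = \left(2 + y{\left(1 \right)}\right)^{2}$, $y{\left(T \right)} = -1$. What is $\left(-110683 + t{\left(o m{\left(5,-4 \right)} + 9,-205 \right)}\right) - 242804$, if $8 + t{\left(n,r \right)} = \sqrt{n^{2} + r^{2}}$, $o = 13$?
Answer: $-353495 + 5 \sqrt{2081} \approx -3.5327 \cdot 10^{5}$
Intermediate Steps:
$m{\left(w,A \right)} = 7$ ($m{\left(w,A \right)} = 6 + \left(2 - 1\right)^{2} = 6 + 1^{2} = 6 + 1 = 7$)
$t{\left(n,r \right)} = -8 + \sqrt{n^{2} + r^{2}}$
$\left(-110683 + t{\left(o m{\left(5,-4 \right)} + 9,-205 \right)}\right) - 242804 = \left(-110683 - \left(8 - \sqrt{\left(13 \cdot 7 + 9\right)^{2} + \left(-205\right)^{2}}\right)\right) - 242804 = \left(-110683 - \left(8 - \sqrt{\left(91 + 9\right)^{2} + 42025}\right)\right) - 242804 = \left(-110683 - \left(8 - \sqrt{100^{2} + 42025}\right)\right) - 242804 = \left(-110683 - \left(8 - \sqrt{10000 + 42025}\right)\right) - 242804 = \left(-110683 - \left(8 - \sqrt{52025}\right)\right) - 242804 = \left(-110683 - \left(8 - 5 \sqrt{2081}\right)\right) - 242804 = \left(-110691 + 5 \sqrt{2081}\right) - 242804 = -353495 + 5 \sqrt{2081}$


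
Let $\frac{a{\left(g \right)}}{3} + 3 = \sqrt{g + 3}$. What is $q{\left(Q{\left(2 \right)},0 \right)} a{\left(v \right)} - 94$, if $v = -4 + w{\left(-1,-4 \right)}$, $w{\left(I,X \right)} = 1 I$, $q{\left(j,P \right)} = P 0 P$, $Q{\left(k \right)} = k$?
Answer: $-94$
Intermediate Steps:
$q{\left(j,P \right)} = 0$ ($q{\left(j,P \right)} = 0 P = 0$)
$w{\left(I,X \right)} = I$
$v = -5$ ($v = -4 - 1 = -5$)
$a{\left(g \right)} = -9 + 3 \sqrt{3 + g}$ ($a{\left(g \right)} = -9 + 3 \sqrt{g + 3} = -9 + 3 \sqrt{3 + g}$)
$q{\left(Q{\left(2 \right)},0 \right)} a{\left(v \right)} - 94 = 0 \left(-9 + 3 \sqrt{3 - 5}\right) - 94 = 0 \left(-9 + 3 \sqrt{-2}\right) - 94 = 0 \left(-9 + 3 i \sqrt{2}\right) - 94 = 0 - 94 = -94$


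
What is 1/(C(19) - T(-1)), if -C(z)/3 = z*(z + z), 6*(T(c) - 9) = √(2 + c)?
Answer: -6/13051 ≈ -0.00045973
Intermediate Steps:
T(c) = 9 + √(2 + c)/6
C(z) = -6*z² (C(z) = -3*z*(z + z) = -3*z*2*z = -6*z²)
1/(C(19) - T(-1)) = 1/(-6*19² - (9 + √(2 - 1)/6)) = 1/(-6*361 - (9 + √1/6)) = 1/(-2166 - (9 + (⅙)*1)) = 1/(-2166 - (9 + ⅙)) = 1/(-2166 - 1*55/6) = 1/(-2166 - 55/6) = 1/(-13051/6) = -6/13051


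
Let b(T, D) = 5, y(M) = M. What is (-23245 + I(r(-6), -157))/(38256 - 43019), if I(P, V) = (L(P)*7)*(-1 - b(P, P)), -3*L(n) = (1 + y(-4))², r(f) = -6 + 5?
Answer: 23119/4763 ≈ 4.8539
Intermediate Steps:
r(f) = -1
L(n) = -3 (L(n) = -(1 - 4)²/3 = -⅓*(-3)² = -⅓*9 = -3)
I(P, V) = 126 (I(P, V) = (-3*7)*(-1 - 1*5) = -21*(-1 - 5) = -21*(-6) = 126)
(-23245 + I(r(-6), -157))/(38256 - 43019) = (-23245 + 126)/(38256 - 43019) = -23119/(-4763) = -23119*(-1/4763) = 23119/4763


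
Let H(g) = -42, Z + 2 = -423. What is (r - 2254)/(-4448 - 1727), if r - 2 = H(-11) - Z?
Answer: 1869/6175 ≈ 0.30267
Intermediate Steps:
Z = -425 (Z = -2 - 423 = -425)
r = 385 (r = 2 + (-42 - 1*(-425)) = 2 + (-42 + 425) = 2 + 383 = 385)
(r - 2254)/(-4448 - 1727) = (385 - 2254)/(-4448 - 1727) = -1869/(-6175) = -1869*(-1/6175) = 1869/6175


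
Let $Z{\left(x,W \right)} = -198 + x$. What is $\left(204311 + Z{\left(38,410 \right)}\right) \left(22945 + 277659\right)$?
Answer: $61368607204$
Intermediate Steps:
$\left(204311 + Z{\left(38,410 \right)}\right) \left(22945 + 277659\right) = \left(204311 + \left(-198 + 38\right)\right) \left(22945 + 277659\right) = \left(204311 - 160\right) 300604 = 204151 \cdot 300604 = 61368607204$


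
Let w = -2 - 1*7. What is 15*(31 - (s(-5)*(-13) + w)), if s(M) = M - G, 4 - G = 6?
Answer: 15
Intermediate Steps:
G = -2 (G = 4 - 1*6 = 4 - 6 = -2)
w = -9 (w = -2 - 7 = -9)
s(M) = 2 + M (s(M) = M - 1*(-2) = M + 2 = 2 + M)
15*(31 - (s(-5)*(-13) + w)) = 15*(31 - ((2 - 5)*(-13) - 9)) = 15*(31 - (-3*(-13) - 9)) = 15*(31 - (39 - 9)) = 15*(31 - 1*30) = 15*(31 - 30) = 15*1 = 15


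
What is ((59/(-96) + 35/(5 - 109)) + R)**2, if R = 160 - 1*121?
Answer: 2254825225/1557504 ≈ 1447.7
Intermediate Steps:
R = 39 (R = 160 - 121 = 39)
((59/(-96) + 35/(5 - 109)) + R)**2 = ((59/(-96) + 35/(5 - 109)) + 39)**2 = ((59*(-1/96) + 35/(-104)) + 39)**2 = ((-59/96 + 35*(-1/104)) + 39)**2 = ((-59/96 - 35/104) + 39)**2 = (-1187/1248 + 39)**2 = (47485/1248)**2 = 2254825225/1557504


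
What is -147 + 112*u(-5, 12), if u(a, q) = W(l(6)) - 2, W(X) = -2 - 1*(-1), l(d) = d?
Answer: -483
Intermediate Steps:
W(X) = -1 (W(X) = -2 + 1 = -1)
u(a, q) = -3 (u(a, q) = -1 - 2 = -3)
-147 + 112*u(-5, 12) = -147 + 112*(-3) = -147 - 336 = -483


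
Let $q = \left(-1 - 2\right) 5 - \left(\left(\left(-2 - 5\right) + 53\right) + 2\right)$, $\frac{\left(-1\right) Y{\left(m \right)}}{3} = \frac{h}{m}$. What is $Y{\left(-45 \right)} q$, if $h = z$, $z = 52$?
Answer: $- \frac{1092}{5} \approx -218.4$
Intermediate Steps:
$h = 52$
$Y{\left(m \right)} = - \frac{156}{m}$ ($Y{\left(m \right)} = - 3 \frac{52}{m} = - \frac{156}{m}$)
$q = -63$ ($q = \left(-3\right) 5 - \left(\left(\left(-2 - 5\right) + 53\right) + 2\right) = -15 - \left(\left(-7 + 53\right) + 2\right) = -15 - \left(46 + 2\right) = -15 - 48 = -63$)
$Y{\left(-45 \right)} q = - \frac{156}{-45} \left(-63\right) = \left(-156\right) \left(- \frac{1}{45}\right) \left(-63\right) = \frac{52}{15} \left(-63\right) = - \frac{1092}{5}$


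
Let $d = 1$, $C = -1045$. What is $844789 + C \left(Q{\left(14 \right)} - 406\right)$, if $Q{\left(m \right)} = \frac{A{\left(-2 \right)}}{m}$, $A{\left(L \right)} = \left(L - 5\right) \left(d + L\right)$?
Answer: $\frac{2537073}{2} \approx 1.2685 \cdot 10^{6}$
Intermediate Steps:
$A{\left(L \right)} = \left(1 + L\right) \left(-5 + L\right)$ ($A{\left(L \right)} = \left(L - 5\right) \left(1 + L\right) = \left(-5 + L\right) \left(1 + L\right) = \left(1 + L\right) \left(-5 + L\right)$)
$Q{\left(m \right)} = \frac{7}{m}$ ($Q{\left(m \right)} = \frac{-5 + \left(-2\right)^{2} - -8}{m} = \frac{-5 + 4 + 8}{m} = \frac{7}{m}$)
$844789 + C \left(Q{\left(14 \right)} - 406\right) = 844789 - 1045 \left(\frac{7}{14} - 406\right) = 844789 - 1045 \left(7 \cdot \frac{1}{14} - 406\right) = 844789 - 1045 \left(\frac{1}{2} - 406\right) = 844789 - - \frac{847495}{2} = 844789 + \frac{847495}{2} = \frac{2537073}{2}$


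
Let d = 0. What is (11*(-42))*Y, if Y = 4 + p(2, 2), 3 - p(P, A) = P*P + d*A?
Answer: -1386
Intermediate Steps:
p(P, A) = 3 - P² (p(P, A) = 3 - (P*P + 0*A) = 3 - (P² + 0) = 3 - P²)
Y = 3 (Y = 4 + (3 - 1*2²) = 4 + (3 - 1*4) = 4 + (3 - 4) = 4 - 1 = 3)
(11*(-42))*Y = (11*(-42))*3 = -462*3 = -1386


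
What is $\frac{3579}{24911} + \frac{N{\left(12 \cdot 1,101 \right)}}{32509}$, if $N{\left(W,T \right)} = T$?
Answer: $\frac{4098818}{27925231} \approx 0.14678$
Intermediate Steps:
$\frac{3579}{24911} + \frac{N{\left(12 \cdot 1,101 \right)}}{32509} = \frac{3579}{24911} + \frac{101}{32509} = \frac{4098818}{27925231}$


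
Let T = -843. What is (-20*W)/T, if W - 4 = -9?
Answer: -100/843 ≈ -0.11862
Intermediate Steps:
W = -5 (W = 4 - 9 = -5)
(-20*W)/T = -20*(-5)/(-843) = 100*(-1/843) = -100/843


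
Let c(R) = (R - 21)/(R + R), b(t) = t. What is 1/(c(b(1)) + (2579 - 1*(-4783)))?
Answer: 1/7352 ≈ 0.00013602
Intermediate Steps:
c(R) = (-21 + R)/(2*R) (c(R) = (-21 + R)/((2*R)) = (-21 + R)*(1/(2*R)) = (-21 + R)/(2*R))
1/(c(b(1)) + (2579 - 1*(-4783))) = 1/((½)*(-21 + 1)/1 + (2579 - 1*(-4783))) = 1/((½)*1*(-20) + (2579 + 4783)) = 1/(-10 + 7362) = 1/7352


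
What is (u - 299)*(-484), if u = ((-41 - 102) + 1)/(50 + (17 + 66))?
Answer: 19315956/133 ≈ 1.4523e+5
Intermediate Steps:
u = -142/133 (u = (-143 + 1)/(50 + 83) = -142/133 ≈ -1.0677)
(u - 299)*(-484) = (-142/133 - 299)*(-484) = -39909/133*(-484) = 19315956/133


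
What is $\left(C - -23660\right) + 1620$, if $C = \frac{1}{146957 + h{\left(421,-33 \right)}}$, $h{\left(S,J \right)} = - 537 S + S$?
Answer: $\frac{1989510719}{78699} \approx 25280.0$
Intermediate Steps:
$h{\left(S,J \right)} = - 536 S$
$C = - \frac{1}{78699}$ ($C = \frac{1}{146957 - 225656} = \frac{1}{-78699} = - \frac{1}{78699} \approx -1.2707 \cdot 10^{-5}$)
$\left(C - -23660\right) + 1620 = \left(- \frac{1}{78699} - -23660\right) + 1620 = \left(- \frac{1}{78699} + 23660\right) + 1620 = \frac{1862018339}{78699} + 1620 = \frac{1989510719}{78699}$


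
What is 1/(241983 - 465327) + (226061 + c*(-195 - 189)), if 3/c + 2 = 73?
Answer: 3584487834505/15857424 ≈ 2.2604e+5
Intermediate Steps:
c = 3/71 (c = 3/(-2 + 73) = 3/71 ≈ 0.042253)
1/(241983 - 465327) + (226061 + c*(-195 - 189)) = 1/(241983 - 465327) + (226061 + 3*(-195 - 189)/71) = 1/(-223344) + (226061 + (3/71)*(-384)) = -1/223344 + (226061 - 1152/71) = -1/223344 + 16049179/71 = 3584487834505/15857424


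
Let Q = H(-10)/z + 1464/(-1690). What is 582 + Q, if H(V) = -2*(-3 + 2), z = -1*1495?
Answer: 11294308/19435 ≈ 581.13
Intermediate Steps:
z = -1495
H(V) = 2 (H(V) = -2*(-1) = 2)
Q = -16862/19435 (Q = 2/(-1495) + 1464/(-1690) = 2*(-1/1495) + 1464*(-1/1690) = -2/1495 - 732/845 = -16862/19435 ≈ -0.86761)
582 + Q = 582 - 16862/19435 = 11294308/19435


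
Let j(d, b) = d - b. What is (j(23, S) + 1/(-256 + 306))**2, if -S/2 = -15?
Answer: 121801/2500 ≈ 48.720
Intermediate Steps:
S = 30 (S = -2*(-15) = 30)
(j(23, S) + 1/(-256 + 306))**2 = ((23 - 1*30) + 1/(-256 + 306))**2 = ((23 - 30) + 1/50)**2 = (-7 + 1/50)**2 = (-349/50)**2 = 121801/2500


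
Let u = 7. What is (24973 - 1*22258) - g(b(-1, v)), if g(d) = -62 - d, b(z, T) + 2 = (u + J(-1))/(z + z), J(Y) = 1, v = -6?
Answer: 2771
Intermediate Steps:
b(z, T) = -2 + 4/z (b(z, T) = -2 + (7 + 1)/(z + z) = -2 + 8/((2*z)) = -2 + 8*(1/(2*z)) = -2 + 4/z)
(24973 - 1*22258) - g(b(-1, v)) = (24973 - 1*22258) - (-62 - (-2 + 4/(-1))) = (24973 - 22258) - (-62 - (-2 + 4*(-1))) = 2715 - (-62 - (-2 - 4)) = 2715 - (-62 - 1*(-6)) = 2715 - (-62 + 6) = 2715 - 1*(-56) = 2715 + 56 = 2771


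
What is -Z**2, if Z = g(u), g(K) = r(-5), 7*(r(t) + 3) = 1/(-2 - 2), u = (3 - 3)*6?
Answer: -7225/784 ≈ -9.2156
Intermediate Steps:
u = 0 (u = 0*6 = 0)
r(t) = -85/28 (r(t) = -3 + 1/(7*(-2 - 2)) = -3 + (1/7)/(-4) = -3 + (1/7)*(-1/4) = -3 - 1/28 = -85/28)
g(K) = -85/28
Z = -85/28 ≈ -3.0357
-Z**2 = -(-85/28)**2 = -1*7225/784 = -7225/784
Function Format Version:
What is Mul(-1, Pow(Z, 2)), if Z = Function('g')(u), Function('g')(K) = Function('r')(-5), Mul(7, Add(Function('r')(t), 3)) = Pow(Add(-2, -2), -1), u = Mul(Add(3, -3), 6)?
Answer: Rational(-7225, 784) ≈ -9.2156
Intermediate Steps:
u = 0 (u = Mul(0, 6) = 0)
Function('r')(t) = Rational(-85, 28) (Function('r')(t) = Add(-3, Mul(Rational(1, 7), Pow(Add(-2, -2), -1))) = Add(-3, Mul(Rational(1, 7), Pow(-4, -1))) = Add(-3, Mul(Rational(1, 7), Rational(-1, 4))) = Add(-3, Rational(-1, 28)) = Rational(-85, 28))
Function('g')(K) = Rational(-85, 28)
Z = Rational(-85, 28) ≈ -3.0357
Mul(-1, Pow(Z, 2)) = Mul(-1, Pow(Rational(-85, 28), 2)) = Mul(-1, Rational(7225, 784)) = Rational(-7225, 784)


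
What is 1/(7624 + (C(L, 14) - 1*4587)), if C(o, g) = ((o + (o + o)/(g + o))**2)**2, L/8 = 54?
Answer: 2472973441/87685361704392179293 ≈ 2.8203e-11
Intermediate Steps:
L = 432 (L = 8*54 = 432)
C(o, g) = (o + 2*o/(g + o))**4 (C(o, g) = ((o + (2*o)/(g + o))**2)**2 = ((o + 2*o/(g + o))**2)**2 = (o + 2*o/(g + o))**4)
1/(7624 + (C(L, 14) - 1*4587)) = 1/(7624 + (432**4*(2 + 14 + 432)**4/(14 + 432)**4 - 1*4587)) = 1/(7624 + (34828517376*448**4/446**4 - 4587)) = 1/(7624 + (34828517376*(1/39567575056)*40282095616 - 4587)) = 1/(7624 + (87685354193971838976/2472973441 - 4587)) = 1/(7624 + 87685342850442665109/2472973441) = 1/(87685361704392179293/2472973441) = 2472973441/87685361704392179293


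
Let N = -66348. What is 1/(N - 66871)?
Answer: -1/133219 ≈ -7.5064e-6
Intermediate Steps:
1/(N - 66871) = 1/(-66348 - 66871) = 1/(-133219) = -1/133219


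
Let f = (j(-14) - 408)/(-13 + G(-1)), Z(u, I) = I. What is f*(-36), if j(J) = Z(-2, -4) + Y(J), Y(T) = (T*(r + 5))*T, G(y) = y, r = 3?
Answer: 20808/7 ≈ 2972.6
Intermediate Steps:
Y(T) = 8*T² (Y(T) = (T*(3 + 5))*T = (T*8)*T = (8*T)*T = 8*T²)
j(J) = -4 + 8*J²
f = -578/7 (f = ((-4 + 8*(-14)²) - 408)/(-13 - 1) = ((-4 + 8*196) - 408)/(-14) = ((-4 + 1568) - 408)*(-1/14) = (1564 - 408)*(-1/14) = 1156*(-1/14) = -578/7 ≈ -82.571)
f*(-36) = -578/7*(-36) = 20808/7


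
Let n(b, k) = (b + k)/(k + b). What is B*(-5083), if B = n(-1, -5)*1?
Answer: -5083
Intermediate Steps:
n(b, k) = 1 (n(b, k) = (b + k)/(b + k) = 1)
B = 1 (B = 1*1 = 1)
B*(-5083) = 1*(-5083) = -5083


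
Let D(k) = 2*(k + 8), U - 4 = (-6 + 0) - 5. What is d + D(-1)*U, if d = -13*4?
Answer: -150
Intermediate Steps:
d = -52
U = -7 (U = 4 + ((-6 + 0) - 5) = 4 + (-6 - 5) = 4 - 11 = -7)
D(k) = 16 + 2*k (D(k) = 2*(8 + k) = 16 + 2*k)
d + D(-1)*U = -52 + (16 + 2*(-1))*(-7) = -52 + (16 - 2)*(-7) = -52 + 14*(-7) = -52 - 98 = -150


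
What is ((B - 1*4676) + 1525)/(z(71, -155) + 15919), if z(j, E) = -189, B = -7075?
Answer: -5113/7865 ≈ -0.65009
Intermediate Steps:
((B - 1*4676) + 1525)/(z(71, -155) + 15919) = ((-7075 - 1*4676) + 1525)/(-189 + 15919) = ((-7075 - 4676) + 1525)/15730 = (-11751 + 1525)*(1/15730) = -10226*1/15730 = -5113/7865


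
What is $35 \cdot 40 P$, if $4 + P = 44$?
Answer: $56000$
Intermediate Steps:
$P = 40$ ($P = -4 + 44 = 40$)
$35 \cdot 40 P = 35 \cdot 40 \cdot 40 = 1400 \cdot 40 = 56000$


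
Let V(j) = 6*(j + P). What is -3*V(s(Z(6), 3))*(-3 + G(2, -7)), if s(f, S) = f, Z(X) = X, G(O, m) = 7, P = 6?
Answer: -864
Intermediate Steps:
V(j) = 36 + 6*j (V(j) = 6*(j + 6) = 6*(6 + j) = 36 + 6*j)
-3*V(s(Z(6), 3))*(-3 + G(2, -7)) = -3*(36 + 6*6)*(-3 + 7) = -3*(36 + 36)*4 = -216*4 = -3*288 = -864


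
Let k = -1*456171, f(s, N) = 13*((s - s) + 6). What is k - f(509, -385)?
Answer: -456249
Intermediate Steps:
f(s, N) = 78 (f(s, N) = 13*(0 + 6) = 13*6 = 78)
k = -456171
k - f(509, -385) = -456171 - 1*78 = -456171 - 78 = -456249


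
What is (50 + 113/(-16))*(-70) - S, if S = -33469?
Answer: 243707/8 ≈ 30463.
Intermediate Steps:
(50 + 113/(-16))*(-70) - S = (50 + 113/(-16))*(-70) - 1*(-33469) = (50 + 113*(-1/16))*(-70) + 33469 = (50 - 113/16)*(-70) + 33469 = (687/16)*(-70) + 33469 = -24045/8 + 33469 = 243707/8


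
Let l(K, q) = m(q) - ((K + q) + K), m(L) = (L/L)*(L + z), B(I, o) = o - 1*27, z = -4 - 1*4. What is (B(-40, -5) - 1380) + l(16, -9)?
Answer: -1452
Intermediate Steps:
z = -8 (z = -4 - 4 = -8)
B(I, o) = -27 + o (B(I, o) = o - 27 = -27 + o)
m(L) = -8 + L (m(L) = (L/L)*(L - 8) = 1*(-8 + L) = -8 + L)
l(K, q) = -8 - 2*K (l(K, q) = (-8 + q) - ((K + q) + K) = (-8 + q) - (q + 2*K) = (-8 + q) + (-q - 2*K) = -8 - 2*K)
(B(-40, -5) - 1380) + l(16, -9) = ((-27 - 5) - 1380) + (-8 - 2*16) = (-32 - 1380) + (-8 - 32) = -1412 - 40 = -1452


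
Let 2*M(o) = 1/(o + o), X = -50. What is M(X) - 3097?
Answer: -619401/200 ≈ -3097.0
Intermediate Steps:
M(o) = 1/(4*o) (M(o) = 1/(2*(o + o)) = 1/(2*((2*o))) = (1/(2*o))/2 = 1/(4*o))
M(X) - 3097 = (¼)/(-50) - 3097 = (¼)*(-1/50) - 3097 = -1/200 - 3097 = -619401/200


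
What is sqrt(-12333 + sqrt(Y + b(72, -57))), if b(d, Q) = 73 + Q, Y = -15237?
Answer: sqrt(-12333 + I*sqrt(15221)) ≈ 0.5555 + 111.06*I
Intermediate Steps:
sqrt(-12333 + sqrt(Y + b(72, -57))) = sqrt(-12333 + sqrt(-15237 + (73 - 57))) = sqrt(-12333 + sqrt(-15237 + 16)) = sqrt(-12333 + sqrt(-15221)) = sqrt(-12333 + I*sqrt(15221))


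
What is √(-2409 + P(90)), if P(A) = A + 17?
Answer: I*√2302 ≈ 47.979*I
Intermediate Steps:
P(A) = 17 + A
√(-2409 + P(90)) = √(-2409 + (17 + 90)) = √(-2409 + 107) = √(-2302) = I*√2302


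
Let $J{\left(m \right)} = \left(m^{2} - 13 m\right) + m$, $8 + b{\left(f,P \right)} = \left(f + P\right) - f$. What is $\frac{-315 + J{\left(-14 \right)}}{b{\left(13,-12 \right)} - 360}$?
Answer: $- \frac{49}{380} \approx -0.12895$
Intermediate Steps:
$b{\left(f,P \right)} = -8 + P$ ($b{\left(f,P \right)} = -8 + \left(\left(f + P\right) - f\right) = -8 + \left(\left(P + f\right) - f\right) = -8 + P$)
$J{\left(m \right)} = m^{2} - 12 m$
$\frac{-315 + J{\left(-14 \right)}}{b{\left(13,-12 \right)} - 360} = \frac{-315 - 14 \left(-12 - 14\right)}{\left(-8 - 12\right) - 360} = \frac{-315 - -364}{-20 - 360} = \frac{-315 + 364}{-380} = \left(- \frac{1}{380}\right) 49 = - \frac{49}{380}$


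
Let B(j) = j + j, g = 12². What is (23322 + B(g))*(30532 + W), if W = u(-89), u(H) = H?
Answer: 718759230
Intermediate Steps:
W = -89
g = 144
B(j) = 2*j
(23322 + B(g))*(30532 + W) = (23322 + 2*144)*(30532 - 89) = (23322 + 288)*30443 = 23610*30443 = 718759230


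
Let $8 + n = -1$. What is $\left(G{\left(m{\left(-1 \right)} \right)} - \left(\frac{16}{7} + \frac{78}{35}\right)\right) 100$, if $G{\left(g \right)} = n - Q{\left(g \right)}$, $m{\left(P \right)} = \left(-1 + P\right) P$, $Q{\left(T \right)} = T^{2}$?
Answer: $- \frac{12260}{7} \approx -1751.4$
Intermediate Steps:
$n = -9$ ($n = -8 - 1 = -9$)
$m{\left(P \right)} = P \left(-1 + P\right)$
$G{\left(g \right)} = -9 - g^{2}$
$\left(G{\left(m{\left(-1 \right)} \right)} - \left(\frac{16}{7} + \frac{78}{35}\right)\right) 100 = \left(\left(-9 - \left(- (-1 - 1)\right)^{2}\right) - \left(\frac{16}{7} + \frac{78}{35}\right)\right) 100 = \left(\left(-9 - \left(\left(-1\right) \left(-2\right)\right)^{2}\right) - \frac{158}{35}\right) 100 = \left(\left(-9 - 2^{2}\right) - \frac{158}{35}\right) 100 = \left(\left(-9 - 4\right) - \frac{158}{35}\right) 100 = \left(-13 - \frac{158}{35}\right) 100 = \left(- \frac{613}{35}\right) 100 = - \frac{12260}{7}$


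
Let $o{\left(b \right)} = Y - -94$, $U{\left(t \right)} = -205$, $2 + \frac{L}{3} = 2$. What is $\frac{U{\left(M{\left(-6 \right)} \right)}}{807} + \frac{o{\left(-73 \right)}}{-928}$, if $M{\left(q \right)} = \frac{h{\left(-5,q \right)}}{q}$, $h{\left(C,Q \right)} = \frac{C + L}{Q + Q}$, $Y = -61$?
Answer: $- \frac{216871}{748896} \approx -0.28959$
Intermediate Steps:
$L = 0$ ($L = -6 + 3 \cdot 2 = -6 + 6 = 0$)
$h{\left(C,Q \right)} = \frac{C}{2 Q}$ ($h{\left(C,Q \right)} = \frac{C + 0}{Q + Q} = \frac{C}{2 Q}$)
$M{\left(q \right)} = - \frac{5}{2 q^{2}}$ ($M{\left(q \right)} = \frac{\frac{1}{2} \left(-5\right) \frac{1}{q}}{q} = \frac{\left(- \frac{5}{2}\right) \frac{1}{q}}{q} = - \frac{5}{2 q^{2}}$)
$o{\left(b \right)} = 33$ ($o{\left(b \right)} = -61 - -94 = -61 + 94 = 33$)
$\frac{U{\left(M{\left(-6 \right)} \right)}}{807} + \frac{o{\left(-73 \right)}}{-928} = - \frac{205}{807} + \frac{33}{-928} = \left(-205\right) \frac{1}{807} + 33 \left(- \frac{1}{928}\right) = - \frac{205}{807} - \frac{33}{928} = - \frac{216871}{748896}$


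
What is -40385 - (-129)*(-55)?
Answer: -47480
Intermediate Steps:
-40385 - (-129)*(-55) = -40385 - 1*7095 = -40385 - 7095 = -47480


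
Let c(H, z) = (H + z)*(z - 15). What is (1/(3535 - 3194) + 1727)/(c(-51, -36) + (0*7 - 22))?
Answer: 588908/1505515 ≈ 0.39117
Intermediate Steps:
c(H, z) = (-15 + z)*(H + z) (c(H, z) = (H + z)*(-15 + z) = (-15 + z)*(H + z))
(1/(3535 - 3194) + 1727)/(c(-51, -36) + (0*7 - 22)) = (1/(3535 - 3194) + 1727)/(((-36)**2 - 15*(-51) - 15*(-36) - 51*(-36)) + (0*7 - 22)) = (1/341 + 1727)/((1296 + 765 + 540 + 1836) + (0 - 22)) = (1/341 + 1727)/(4437 - 22) = (588908/341)/4415 = (588908/341)*(1/4415) = 588908/1505515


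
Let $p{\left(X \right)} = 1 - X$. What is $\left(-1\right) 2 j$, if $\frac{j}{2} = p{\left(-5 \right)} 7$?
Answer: $-168$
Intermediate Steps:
$j = 84$ ($j = 2 \left(1 - -5\right) 7 = 2 \left(1 + 5\right) 7 = 2 \cdot 6 \cdot 7 = 2 \cdot 42 = 84$)
$\left(-1\right) 2 j = \left(-1\right) 2 \cdot 84 = \left(-2\right) 84 = -168$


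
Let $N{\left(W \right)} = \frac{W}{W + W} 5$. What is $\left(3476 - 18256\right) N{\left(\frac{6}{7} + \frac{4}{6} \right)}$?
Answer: $-36950$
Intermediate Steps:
$N{\left(W \right)} = \frac{5}{2}$ ($N{\left(W \right)} = \frac{W}{2 W} 5 = \frac{1}{2 W} W 5 = \frac{1}{2} \cdot 5 = \frac{5}{2}$)
$\left(3476 - 18256\right) N{\left(\frac{6}{7} + \frac{4}{6} \right)} = \left(3476 - 18256\right) \frac{5}{2} = \left(-14780\right) \frac{5}{2} = -36950$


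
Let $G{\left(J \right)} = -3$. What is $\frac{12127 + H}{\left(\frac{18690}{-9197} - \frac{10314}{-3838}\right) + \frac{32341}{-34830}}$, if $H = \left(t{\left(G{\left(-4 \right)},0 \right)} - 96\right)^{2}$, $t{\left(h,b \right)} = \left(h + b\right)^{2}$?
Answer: $- \frac{12107449638822240}{168054713893} \approx -72045.0$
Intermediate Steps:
$t{\left(h,b \right)} = \left(b + h\right)^{2}$
$H = 7569$ ($H = \left(\left(0 - 3\right)^{2} - 96\right)^{2} = \left(\left(-3\right)^{2} - 96\right)^{2} = \left(9 - 96\right)^{2} = \left(-87\right)^{2} = 7569$)
$\frac{12127 + H}{\left(\frac{18690}{-9197} - \frac{10314}{-3838}\right) + \frac{32341}{-34830}} = \frac{12127 + 7569}{\left(\frac{18690}{-9197} - \frac{10314}{-3838}\right) + \frac{32341}{-34830}} = \frac{19696}{\left(18690 \left(- \frac{1}{9197}\right) - - \frac{5157}{1919}\right) + 32341 \left(- \frac{1}{34830}\right)} = \frac{19696}{\left(- \frac{18690}{9197} + \frac{5157}{1919}\right) - \frac{32341}{34830}} = \frac{19696}{\frac{11562819}{17649043} - \frac{32341}{34830}} = \frac{19696}{- \frac{168054713893}{614716167690}} = 19696 \left(- \frac{614716167690}{168054713893}\right) = - \frac{12107449638822240}{168054713893}$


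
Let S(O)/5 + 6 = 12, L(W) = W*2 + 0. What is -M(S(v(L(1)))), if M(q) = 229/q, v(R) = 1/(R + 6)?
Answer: -229/30 ≈ -7.6333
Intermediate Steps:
L(W) = 2*W (L(W) = 2*W + 0 = 2*W)
v(R) = 1/(6 + R)
S(O) = 30 (S(O) = -30 + 5*12 = -30 + 60 = 30)
-M(S(v(L(1)))) = -229/30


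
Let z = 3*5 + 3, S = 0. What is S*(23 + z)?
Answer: 0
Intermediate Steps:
z = 18 (z = 15 + 3 = 18)
S*(23 + z) = 0*(23 + 18) = 0*41 = 0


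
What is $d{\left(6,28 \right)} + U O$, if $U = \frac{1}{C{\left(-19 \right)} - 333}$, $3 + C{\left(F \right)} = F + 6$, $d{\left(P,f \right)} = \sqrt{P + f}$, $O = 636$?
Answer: $- \frac{636}{349} + \sqrt{34} \approx 4.0086$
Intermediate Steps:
$C{\left(F \right)} = 3 + F$ ($C{\left(F \right)} = -3 + \left(F + 6\right) = -3 + \left(6 + F\right) = 3 + F$)
$U = - \frac{1}{349}$ ($U = \frac{1}{\left(3 - 19\right) - 333} = \frac{1}{-16 - 333} = \frac{1}{-349} = - \frac{1}{349} \approx -0.0028653$)
$d{\left(6,28 \right)} + U O = \sqrt{6 + 28} - \frac{636}{349} = \sqrt{34} - \frac{636}{349} = - \frac{636}{349} + \sqrt{34}$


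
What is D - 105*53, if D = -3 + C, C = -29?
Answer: -5597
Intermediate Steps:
D = -32 (D = -3 - 29 = -32)
D - 105*53 = -32 - 105*53 = -32 - 5565 = -5597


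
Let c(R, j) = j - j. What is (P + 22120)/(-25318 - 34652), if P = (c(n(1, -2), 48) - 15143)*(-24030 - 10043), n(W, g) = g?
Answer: -515989559/59970 ≈ -8604.1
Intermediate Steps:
c(R, j) = 0
P = 515967439 (P = (0 - 15143)*(-24030 - 10043) = -15143*(-34073) = 515967439)
(P + 22120)/(-25318 - 34652) = (515967439 + 22120)/(-25318 - 34652) = 515989559/(-59970) = 515989559*(-1/59970) = -515989559/59970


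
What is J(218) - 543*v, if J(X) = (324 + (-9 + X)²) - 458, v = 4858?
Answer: -2594347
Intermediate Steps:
J(X) = -134 + (-9 + X)²
J(218) - 543*v = (-134 + (-9 + 218)²) - 543*4858 = (-134 + 209²) - 2637894 = (-134 + 43681) - 2637894 = 43547 - 2637894 = -2594347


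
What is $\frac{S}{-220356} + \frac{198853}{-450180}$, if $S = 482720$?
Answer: $- \frac{805954757}{306172420} \approx -2.6324$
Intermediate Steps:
$\frac{S}{-220356} + \frac{198853}{-450180} = \frac{482720}{-220356} + \frac{198853}{-450180} = 482720 \left(- \frac{1}{220356}\right) + 198853 \left(- \frac{1}{450180}\right) = - \frac{120680}{55089} - \frac{198853}{450180} = - \frac{805954757}{306172420}$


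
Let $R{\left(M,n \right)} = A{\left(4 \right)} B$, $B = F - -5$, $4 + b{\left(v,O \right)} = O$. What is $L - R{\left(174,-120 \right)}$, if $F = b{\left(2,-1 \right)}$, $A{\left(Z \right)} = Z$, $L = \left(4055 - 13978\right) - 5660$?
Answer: $-15583$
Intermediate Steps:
$L = -15583$ ($L = -9923 - 5660 = -15583$)
$b{\left(v,O \right)} = -4 + O$
$F = -5$ ($F = -4 - 1 = -5$)
$B = 0$ ($B = -5 - -5 = -5 + 5 = 0$)
$R{\left(M,n \right)} = 0$ ($R{\left(M,n \right)} = 4 \cdot 0 = 0$)
$L - R{\left(174,-120 \right)} = -15583 - 0 = -15583 + 0 = -15583$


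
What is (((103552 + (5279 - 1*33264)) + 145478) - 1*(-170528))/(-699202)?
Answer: -55939/99886 ≈ -0.56003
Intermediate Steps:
(((103552 + (5279 - 1*33264)) + 145478) - 1*(-170528))/(-699202) = (((103552 + (5279 - 33264)) + 145478) + 170528)*(-1/699202) = (((103552 - 27985) + 145478) + 170528)*(-1/699202) = ((75567 + 145478) + 170528)*(-1/699202) = (221045 + 170528)*(-1/699202) = 391573*(-1/699202) = -55939/99886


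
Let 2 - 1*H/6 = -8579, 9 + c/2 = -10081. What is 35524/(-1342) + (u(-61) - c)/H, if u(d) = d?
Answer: -900994483/34547106 ≈ -26.080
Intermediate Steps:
c = -20180 (c = -18 + 2*(-10081) = -18 - 20162 = -20180)
H = 51486 (H = 12 - 6*(-8579) = 12 + 51474 = 51486)
35524/(-1342) + (u(-61) - c)/H = 35524/(-1342) + (-61 - 1*(-20180))/51486 = 35524*(-1/1342) + (-61 + 20180)*(1/51486) = -17762/671 + 20119*(1/51486) = -17762/671 + 20119/51486 = -900994483/34547106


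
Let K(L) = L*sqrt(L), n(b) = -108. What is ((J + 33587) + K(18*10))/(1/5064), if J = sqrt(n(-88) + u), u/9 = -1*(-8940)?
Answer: 170084568 + 182304*sqrt(62) + 5469120*sqrt(5) ≈ 1.8375e+8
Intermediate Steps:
u = 80460 (u = 9*(-1*(-8940)) = 9*8940 = 80460)
J = 36*sqrt(62) (J = sqrt(-108 + 80460) = sqrt(80352) = 36*sqrt(62) ≈ 283.46)
K(L) = L**(3/2)
((J + 33587) + K(18*10))/(1/5064) = ((36*sqrt(62) + 33587) + (18*10)**(3/2))/(1/5064) = ((33587 + 36*sqrt(62)) + 180**(3/2))/(1/5064) = ((33587 + 36*sqrt(62)) + 1080*sqrt(5))*5064 = (33587 + 36*sqrt(62) + 1080*sqrt(5))*5064 = 170084568 + 182304*sqrt(62) + 5469120*sqrt(5)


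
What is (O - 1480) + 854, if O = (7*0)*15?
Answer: -626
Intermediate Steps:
O = 0 (O = 0*15 = 0)
(O - 1480) + 854 = (0 - 1480) + 854 = -1480 + 854 = -626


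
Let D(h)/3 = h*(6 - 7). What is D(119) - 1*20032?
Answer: -20389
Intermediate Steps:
D(h) = -3*h (D(h) = 3*(h*(6 - 7)) = 3*(h*(-1)) = 3*(-h) = -3*h)
D(119) - 1*20032 = -3*119 - 1*20032 = -357 - 20032 = -20389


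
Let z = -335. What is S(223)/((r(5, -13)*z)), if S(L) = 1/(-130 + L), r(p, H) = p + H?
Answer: 1/249240 ≈ 4.0122e-6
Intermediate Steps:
r(p, H) = H + p
S(223)/((r(5, -13)*z)) = 1/((-130 + 223)*(((-13 + 5)*(-335)))) = 1/(93*((-8*(-335)))) = (1/93)/2680 = (1/93)*(1/2680) = 1/249240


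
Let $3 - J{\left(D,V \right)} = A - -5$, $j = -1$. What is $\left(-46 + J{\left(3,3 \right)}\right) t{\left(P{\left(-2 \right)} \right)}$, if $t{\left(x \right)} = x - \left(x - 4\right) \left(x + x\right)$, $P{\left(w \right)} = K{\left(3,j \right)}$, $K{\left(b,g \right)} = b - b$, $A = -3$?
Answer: $0$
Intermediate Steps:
$J{\left(D,V \right)} = 1$ ($J{\left(D,V \right)} = 3 - \left(-3 - -5\right) = 3 - \left(-3 + 5\right) = 3 - 2 = 1$)
$K{\left(b,g \right)} = 0$
$P{\left(w \right)} = 0$
$t{\left(x \right)} = x - 2 x \left(-4 + x\right)$ ($t{\left(x \right)} = x - \left(-4 + x\right) 2 x = x - 2 x \left(-4 + x\right)$)
$\left(-46 + J{\left(3,3 \right)}\right) t{\left(P{\left(-2 \right)} \right)} = \left(-46 + 1\right) 0 \left(9 - 0\right) = - 45 \cdot 0 \left(9 + 0\right) = - 45 \cdot 0 \cdot 9 = \left(-45\right) 0 = 0$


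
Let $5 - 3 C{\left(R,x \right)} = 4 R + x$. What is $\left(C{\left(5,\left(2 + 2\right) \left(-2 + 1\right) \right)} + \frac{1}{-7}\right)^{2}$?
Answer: $\frac{6400}{441} \approx 14.512$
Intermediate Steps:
$C{\left(R,x \right)} = \frac{5}{3} - \frac{4 R}{3} - \frac{x}{3}$ ($C{\left(R,x \right)} = \frac{5}{3} - \frac{4 R + x}{3} = \frac{5}{3} - \frac{x + 4 R}{3} = \frac{5}{3} - \left(\frac{x}{3} + \frac{4 R}{3}\right) = \frac{5}{3} - \frac{4 R}{3} - \frac{x}{3}$)
$\left(C{\left(5,\left(2 + 2\right) \left(-2 + 1\right) \right)} + \frac{1}{-7}\right)^{2} = \left(\left(\frac{5}{3} - \frac{20}{3} - \frac{\left(2 + 2\right) \left(-2 + 1\right)}{3}\right) + \frac{1}{-7}\right)^{2} = \left(\left(\frac{5}{3} - \frac{20}{3} - \frac{4 \left(-1\right)}{3}\right) - \frac{1}{7}\right)^{2} = \left(\left(\frac{5}{3} - \frac{20}{3} - - \frac{4}{3}\right) - \frac{1}{7}\right)^{2} = \left(\left(\frac{5}{3} - \frac{20}{3} + \frac{4}{3}\right) - \frac{1}{7}\right)^{2} = \left(- \frac{11}{3} - \frac{1}{7}\right)^{2} = \left(- \frac{80}{21}\right)^{2} = \frac{6400}{441}$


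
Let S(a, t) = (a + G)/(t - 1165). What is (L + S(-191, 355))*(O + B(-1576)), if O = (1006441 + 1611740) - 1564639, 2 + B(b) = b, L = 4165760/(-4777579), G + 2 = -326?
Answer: -156865733145406/644973165 ≈ -2.4321e+5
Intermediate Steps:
G = -328 (G = -2 - 326 = -328)
L = -4165760/4777579 (L = 4165760*(-1/4777579) = -4165760/4777579 ≈ -0.87194)
S(a, t) = (-328 + a)/(-1165 + t) (S(a, t) = (a - 328)/(t - 1165) = (-328 + a)/(-1165 + t))
B(b) = -2 + b
O = 1053542 (O = 2618181 - 1564639 = 1053542)
(L + S(-191, 355))*(O + B(-1576)) = (-4165760/4777579 + (-328 - 191)/(-1165 + 355))*(1053542 + (-2 - 1576)) = (-4165760/4777579 - 519/(-810))*(1053542 - 1578) = (-4165760/4777579 - 1/810*(-519))*1051964 = (-4165760/4777579 + 173/270)*1051964 = -298234033/1289946330*1051964 = -156865733145406/644973165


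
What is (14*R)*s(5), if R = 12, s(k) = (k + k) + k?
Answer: 2520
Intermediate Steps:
s(k) = 3*k (s(k) = 2*k + k = 3*k)
(14*R)*s(5) = (14*12)*(3*5) = 168*15 = 2520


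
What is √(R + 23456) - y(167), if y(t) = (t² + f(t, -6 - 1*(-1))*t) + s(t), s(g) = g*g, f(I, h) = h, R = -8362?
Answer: -54943 + √15094 ≈ -54820.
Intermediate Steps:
s(g) = g²
y(t) = -5*t + 2*t² (y(t) = (t² + (-6 - 1*(-1))*t) + t² = (t² + (-6 + 1)*t) + t² = (t² - 5*t) + t² = -5*t + 2*t²)
√(R + 23456) - y(167) = √(-8362 + 23456) - 167*(-5 + 2*167) = √15094 - 167*(-5 + 334) = √15094 - 167*329 = √15094 - 1*54943 = √15094 - 54943 = -54943 + √15094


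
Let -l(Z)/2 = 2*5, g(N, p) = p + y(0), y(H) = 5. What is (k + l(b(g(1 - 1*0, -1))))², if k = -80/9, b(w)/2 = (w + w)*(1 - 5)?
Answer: 67600/81 ≈ 834.57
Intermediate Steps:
g(N, p) = 5 + p (g(N, p) = p + 5 = 5 + p)
b(w) = -16*w (b(w) = 2*((w + w)*(1 - 5)) = 2*((2*w)*(-4)) = 2*(-8*w) = -16*w)
k = -80/9 (k = -80*⅑ = -80/9 ≈ -8.8889)
l(Z) = -20 (l(Z) = -4*5 = -2*10 = -20)
(k + l(b(g(1 - 1*0, -1))))² = (-80/9 - 20)² = (-260/9)² = 67600/81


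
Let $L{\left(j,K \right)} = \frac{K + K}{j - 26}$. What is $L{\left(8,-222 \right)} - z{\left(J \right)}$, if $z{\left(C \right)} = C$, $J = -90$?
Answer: $\frac{344}{3} \approx 114.67$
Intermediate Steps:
$L{\left(j,K \right)} = \frac{2 K}{-26 + j}$
$L{\left(8,-222 \right)} - z{\left(J \right)} = 2 \left(-222\right) \frac{1}{-26 + 8} - -90 = 2 \left(-222\right) \frac{1}{-18} + 90 = 2 \left(-222\right) \left(- \frac{1}{18}\right) + 90 = \frac{74}{3} + 90 = \frac{344}{3}$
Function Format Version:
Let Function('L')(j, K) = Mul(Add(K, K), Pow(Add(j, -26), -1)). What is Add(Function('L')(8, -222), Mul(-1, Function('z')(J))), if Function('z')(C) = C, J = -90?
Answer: Rational(344, 3) ≈ 114.67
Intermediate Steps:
Function('L')(j, K) = Mul(2, K, Pow(Add(-26, j), -1)) (Function('L')(j, K) = Mul(Mul(2, K), Pow(Add(-26, j), -1)) = Mul(2, K, Pow(Add(-26, j), -1)))
Add(Function('L')(8, -222), Mul(-1, Function('z')(J))) = Add(Mul(2, -222, Pow(Add(-26, 8), -1)), Mul(-1, -90)) = Add(Mul(2, -222, Pow(-18, -1)), 90) = Add(Mul(2, -222, Rational(-1, 18)), 90) = Add(Rational(74, 3), 90) = Rational(344, 3)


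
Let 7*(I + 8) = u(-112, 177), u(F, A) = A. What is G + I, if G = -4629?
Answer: -32282/7 ≈ -4611.7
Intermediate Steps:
I = 121/7 (I = -8 + (⅐)*177 = -8 + 177/7 = 121/7 ≈ 17.286)
G + I = -4629 + 121/7 = -32282/7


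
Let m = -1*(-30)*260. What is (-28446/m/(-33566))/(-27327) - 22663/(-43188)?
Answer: 750671268925597/1430525129417800 ≈ 0.52475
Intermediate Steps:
m = 7800 (m = 30*260 = 7800)
(-28446/m/(-33566))/(-27327) - 22663/(-43188) = (-28446/7800/(-33566))/(-27327) - 22663/(-43188) = (-28446*1/7800*(-1/33566))*(-1/27327) - 22663*(-1/43188) = -4741/1300*(-1/33566)*(-1/27327) + 22663/43188 = (4741/43635800)*(-1/27327) + 22663/43188 = -4741/1192435506600 + 22663/43188 = 750671268925597/1430525129417800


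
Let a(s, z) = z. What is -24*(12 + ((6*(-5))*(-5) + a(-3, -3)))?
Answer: -3816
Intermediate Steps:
-24*(12 + ((6*(-5))*(-5) + a(-3, -3))) = -24*(12 + ((6*(-5))*(-5) - 3)) = -24*(12 + (-30*(-5) - 3)) = -24*(12 + (150 - 3)) = -24*(12 + 147) = -24*159 = -3816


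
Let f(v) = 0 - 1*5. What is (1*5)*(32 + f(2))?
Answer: 135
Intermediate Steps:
f(v) = -5 (f(v) = 0 - 5 = -5)
(1*5)*(32 + f(2)) = (1*5)*(32 - 5) = 5*27 = 135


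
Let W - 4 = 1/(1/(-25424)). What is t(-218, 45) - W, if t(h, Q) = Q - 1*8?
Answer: 25457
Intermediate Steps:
t(h, Q) = -8 + Q (t(h, Q) = Q - 8 = -8 + Q)
W = -25420 (W = 4 + 1/(1/(-25424)) = 4 + 1/(-1/25424) = 4 - 25424 = -25420)
t(-218, 45) - W = (-8 + 45) - 1*(-25420) = 37 + 25420 = 25457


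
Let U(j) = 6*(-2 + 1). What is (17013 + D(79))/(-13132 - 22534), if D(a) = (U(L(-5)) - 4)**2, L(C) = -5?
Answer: -17113/35666 ≈ -0.47981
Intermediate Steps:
U(j) = -6 (U(j) = 6*(-1) = -6)
D(a) = 100 (D(a) = (-6 - 4)**2 = (-10)**2 = 100)
(17013 + D(79))/(-13132 - 22534) = (17013 + 100)/(-13132 - 22534) = 17113/(-35666) = 17113*(-1/35666) = -17113/35666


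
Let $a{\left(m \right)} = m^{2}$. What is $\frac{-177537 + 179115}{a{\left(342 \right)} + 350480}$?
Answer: $\frac{789}{233722} \approx 0.0033758$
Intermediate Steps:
$\frac{-177537 + 179115}{a{\left(342 \right)} + 350480} = \frac{-177537 + 179115}{342^{2} + 350480} = \frac{1578}{116964 + 350480} = \frac{1578}{467444} = 1578 \cdot \frac{1}{467444} = \frac{789}{233722}$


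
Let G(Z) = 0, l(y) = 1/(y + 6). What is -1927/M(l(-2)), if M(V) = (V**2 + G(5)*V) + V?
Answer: -30832/5 ≈ -6166.4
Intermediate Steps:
l(y) = 1/(6 + y)
M(V) = V + V**2 (M(V) = (V**2 + 0*V) + V = (V**2 + 0) + V = V**2 + V = V + V**2)
-1927/M(l(-2)) = -1927*(6 - 2)/(1 + 1/(6 - 2)) = -1927*4/(1 + 1/4) = -1927/((1/4)*(5/4)) = -1927/5/16 = -1927*16/5 = -30832/5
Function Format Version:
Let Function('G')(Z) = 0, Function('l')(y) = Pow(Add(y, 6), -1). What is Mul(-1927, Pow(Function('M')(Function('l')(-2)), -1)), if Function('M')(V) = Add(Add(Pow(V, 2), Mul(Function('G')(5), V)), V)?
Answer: Rational(-30832, 5) ≈ -6166.4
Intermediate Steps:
Function('l')(y) = Pow(Add(6, y), -1)
Function('M')(V) = Add(V, Pow(V, 2)) (Function('M')(V) = Add(Add(Pow(V, 2), Mul(0, V)), V) = Add(Add(Pow(V, 2), 0), V) = Add(Pow(V, 2), V) = Add(V, Pow(V, 2)))
Mul(-1927, Pow(Function('M')(Function('l')(-2)), -1)) = Mul(-1927, Pow(Mul(Pow(Add(6, -2), -1), Add(1, Pow(Add(6, -2), -1))), -1)) = Mul(-1927, Pow(Mul(Pow(4, -1), Add(1, Pow(4, -1))), -1)) = Mul(-1927, Pow(Mul(Rational(1, 4), Add(1, Rational(1, 4))), -1)) = Mul(-1927, Pow(Mul(Rational(1, 4), Rational(5, 4)), -1)) = Mul(-1927, Pow(Rational(5, 16), -1)) = Mul(-1927, Rational(16, 5)) = Rational(-30832, 5)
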